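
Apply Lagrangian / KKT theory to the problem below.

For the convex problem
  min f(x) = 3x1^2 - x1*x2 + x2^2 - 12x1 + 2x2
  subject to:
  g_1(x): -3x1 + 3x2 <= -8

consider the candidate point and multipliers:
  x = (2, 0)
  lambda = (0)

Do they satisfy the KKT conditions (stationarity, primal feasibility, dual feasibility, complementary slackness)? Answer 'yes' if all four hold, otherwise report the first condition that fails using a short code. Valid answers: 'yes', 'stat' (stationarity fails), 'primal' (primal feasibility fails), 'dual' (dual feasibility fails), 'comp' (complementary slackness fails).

Gradient of f: grad f(x) = Q x + c = (0, 0)
Constraint values g_i(x) = a_i^T x - b_i:
  g_1((2, 0)) = 2
Stationarity residual: grad f(x) + sum_i lambda_i a_i = (0, 0)
  -> stationarity OK
Primal feasibility (all g_i <= 0): FAILS
Dual feasibility (all lambda_i >= 0): OK
Complementary slackness (lambda_i * g_i(x) = 0 for all i): OK

Verdict: the first failing condition is primal_feasibility -> primal.

primal


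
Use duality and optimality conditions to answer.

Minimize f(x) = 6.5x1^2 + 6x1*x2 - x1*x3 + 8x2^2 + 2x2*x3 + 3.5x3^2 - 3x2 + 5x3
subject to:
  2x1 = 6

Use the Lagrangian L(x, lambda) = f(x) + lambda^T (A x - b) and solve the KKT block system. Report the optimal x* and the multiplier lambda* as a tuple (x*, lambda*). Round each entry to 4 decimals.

Form the Lagrangian:
  L(x, lambda) = (1/2) x^T Q x + c^T x + lambda^T (A x - b)
Stationarity (grad_x L = 0): Q x + c + A^T lambda = 0.
Primal feasibility: A x = b.

This gives the KKT block system:
  [ Q   A^T ] [ x     ]   [-c ]
  [ A    0  ] [ lambda ] = [ b ]

Solving the linear system:
  x*      = (3, -0.9352, -0.0185)
  lambda* = (-16.7037)
  f(x*)   = 51.4676

x* = (3, -0.9352, -0.0185), lambda* = (-16.7037)


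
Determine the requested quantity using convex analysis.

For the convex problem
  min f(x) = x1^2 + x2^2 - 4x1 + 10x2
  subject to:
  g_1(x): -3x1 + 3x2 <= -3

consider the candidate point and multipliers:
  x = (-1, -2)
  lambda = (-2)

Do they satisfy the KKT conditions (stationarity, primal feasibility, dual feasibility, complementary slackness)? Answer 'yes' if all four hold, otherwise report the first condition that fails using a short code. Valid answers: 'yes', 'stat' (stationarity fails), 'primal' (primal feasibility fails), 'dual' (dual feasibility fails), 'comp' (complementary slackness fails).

Gradient of f: grad f(x) = Q x + c = (-6, 6)
Constraint values g_i(x) = a_i^T x - b_i:
  g_1((-1, -2)) = 0
Stationarity residual: grad f(x) + sum_i lambda_i a_i = (0, 0)
  -> stationarity OK
Primal feasibility (all g_i <= 0): OK
Dual feasibility (all lambda_i >= 0): FAILS
Complementary slackness (lambda_i * g_i(x) = 0 for all i): OK

Verdict: the first failing condition is dual_feasibility -> dual.

dual


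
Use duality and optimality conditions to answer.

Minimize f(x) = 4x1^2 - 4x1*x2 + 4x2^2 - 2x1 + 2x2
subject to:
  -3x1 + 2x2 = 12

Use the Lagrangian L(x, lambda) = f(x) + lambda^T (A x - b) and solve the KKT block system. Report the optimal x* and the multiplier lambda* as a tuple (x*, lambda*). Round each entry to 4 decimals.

Form the Lagrangian:
  L(x, lambda) = (1/2) x^T Q x + c^T x + lambda^T (A x - b)
Stationarity (grad_x L = 0): Q x + c + A^T lambda = 0.
Primal feasibility: A x = b.

This gives the KKT block system:
  [ Q   A^T ] [ x     ]   [-c ]
  [ A    0  ] [ lambda ] = [ b ]

Solving the linear system:
  x*      = (-3.5, 0.75)
  lambda* = (-11)
  f(x*)   = 70.25

x* = (-3.5, 0.75), lambda* = (-11)


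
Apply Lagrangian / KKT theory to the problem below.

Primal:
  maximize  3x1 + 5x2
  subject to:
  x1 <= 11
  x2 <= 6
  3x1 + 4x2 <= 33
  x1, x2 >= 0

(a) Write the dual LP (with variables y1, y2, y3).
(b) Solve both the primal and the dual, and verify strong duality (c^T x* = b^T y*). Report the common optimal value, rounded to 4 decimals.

The standard primal-dual pair for 'max c^T x s.t. A x <= b, x >= 0' is:
  Dual:  min b^T y  s.t.  A^T y >= c,  y >= 0.

So the dual LP is:
  minimize  11y1 + 6y2 + 33y3
  subject to:
    y1 + 3y3 >= 3
    y2 + 4y3 >= 5
    y1, y2, y3 >= 0

Solving the primal: x* = (3, 6).
  primal value c^T x* = 39.
Solving the dual: y* = (0, 1, 1).
  dual value b^T y* = 39.
Strong duality: c^T x* = b^T y*. Confirmed.

39


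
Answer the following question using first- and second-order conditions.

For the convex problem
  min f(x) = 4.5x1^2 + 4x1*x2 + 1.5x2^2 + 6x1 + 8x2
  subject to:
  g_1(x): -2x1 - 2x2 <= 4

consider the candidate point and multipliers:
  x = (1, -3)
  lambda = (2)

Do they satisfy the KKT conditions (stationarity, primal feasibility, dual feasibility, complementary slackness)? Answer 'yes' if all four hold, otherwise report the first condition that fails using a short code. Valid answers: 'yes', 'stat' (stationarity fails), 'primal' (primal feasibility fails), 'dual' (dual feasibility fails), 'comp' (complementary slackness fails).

Gradient of f: grad f(x) = Q x + c = (3, 3)
Constraint values g_i(x) = a_i^T x - b_i:
  g_1((1, -3)) = 0
Stationarity residual: grad f(x) + sum_i lambda_i a_i = (-1, -1)
  -> stationarity FAILS
Primal feasibility (all g_i <= 0): OK
Dual feasibility (all lambda_i >= 0): OK
Complementary slackness (lambda_i * g_i(x) = 0 for all i): OK

Verdict: the first failing condition is stationarity -> stat.

stat


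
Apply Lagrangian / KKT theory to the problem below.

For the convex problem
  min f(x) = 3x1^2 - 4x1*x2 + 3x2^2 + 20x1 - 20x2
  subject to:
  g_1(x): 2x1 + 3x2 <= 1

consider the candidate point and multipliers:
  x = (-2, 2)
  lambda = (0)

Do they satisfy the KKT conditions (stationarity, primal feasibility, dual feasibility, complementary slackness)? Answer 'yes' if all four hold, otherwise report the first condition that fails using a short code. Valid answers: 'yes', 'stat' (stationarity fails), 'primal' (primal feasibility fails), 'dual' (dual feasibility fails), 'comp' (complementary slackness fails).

Gradient of f: grad f(x) = Q x + c = (0, 0)
Constraint values g_i(x) = a_i^T x - b_i:
  g_1((-2, 2)) = 1
Stationarity residual: grad f(x) + sum_i lambda_i a_i = (0, 0)
  -> stationarity OK
Primal feasibility (all g_i <= 0): FAILS
Dual feasibility (all lambda_i >= 0): OK
Complementary slackness (lambda_i * g_i(x) = 0 for all i): OK

Verdict: the first failing condition is primal_feasibility -> primal.

primal


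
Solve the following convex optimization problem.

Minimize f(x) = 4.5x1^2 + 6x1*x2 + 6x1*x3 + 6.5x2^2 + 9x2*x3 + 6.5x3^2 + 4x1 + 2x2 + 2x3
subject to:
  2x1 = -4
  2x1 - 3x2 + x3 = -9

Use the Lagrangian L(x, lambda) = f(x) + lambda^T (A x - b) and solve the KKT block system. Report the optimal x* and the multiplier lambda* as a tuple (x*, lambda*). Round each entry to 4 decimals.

Form the Lagrangian:
  L(x, lambda) = (1/2) x^T Q x + c^T x + lambda^T (A x - b)
Stationarity (grad_x L = 0): Q x + c + A^T lambda = 0.
Primal feasibility: A x = b.

This gives the KKT block system:
  [ Q   A^T ] [ x     ]   [-c ]
  [ A    0  ] [ lambda ] = [ b ]

Solving the linear system:
  x*      = (-2, 1.5217, -0.4348)
  lambda* = (1.7826, 1.9565)
  f(x*)   = 9.4565

x* = (-2, 1.5217, -0.4348), lambda* = (1.7826, 1.9565)


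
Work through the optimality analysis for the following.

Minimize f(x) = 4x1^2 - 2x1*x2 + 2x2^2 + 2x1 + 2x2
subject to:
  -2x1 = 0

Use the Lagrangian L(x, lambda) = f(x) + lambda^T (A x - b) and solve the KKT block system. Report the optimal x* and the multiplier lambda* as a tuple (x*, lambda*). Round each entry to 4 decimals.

Form the Lagrangian:
  L(x, lambda) = (1/2) x^T Q x + c^T x + lambda^T (A x - b)
Stationarity (grad_x L = 0): Q x + c + A^T lambda = 0.
Primal feasibility: A x = b.

This gives the KKT block system:
  [ Q   A^T ] [ x     ]   [-c ]
  [ A    0  ] [ lambda ] = [ b ]

Solving the linear system:
  x*      = (0, -0.5)
  lambda* = (1.5)
  f(x*)   = -0.5

x* = (0, -0.5), lambda* = (1.5)


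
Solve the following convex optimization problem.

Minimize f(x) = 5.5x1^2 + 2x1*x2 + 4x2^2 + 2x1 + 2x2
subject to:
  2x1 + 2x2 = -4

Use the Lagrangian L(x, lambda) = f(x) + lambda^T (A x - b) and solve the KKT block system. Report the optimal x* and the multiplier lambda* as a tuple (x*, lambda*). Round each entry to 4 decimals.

Form the Lagrangian:
  L(x, lambda) = (1/2) x^T Q x + c^T x + lambda^T (A x - b)
Stationarity (grad_x L = 0): Q x + c + A^T lambda = 0.
Primal feasibility: A x = b.

This gives the KKT block system:
  [ Q   A^T ] [ x     ]   [-c ]
  [ A    0  ] [ lambda ] = [ b ]

Solving the linear system:
  x*      = (-0.8, -1.2)
  lambda* = (4.6)
  f(x*)   = 7.2

x* = (-0.8, -1.2), lambda* = (4.6)


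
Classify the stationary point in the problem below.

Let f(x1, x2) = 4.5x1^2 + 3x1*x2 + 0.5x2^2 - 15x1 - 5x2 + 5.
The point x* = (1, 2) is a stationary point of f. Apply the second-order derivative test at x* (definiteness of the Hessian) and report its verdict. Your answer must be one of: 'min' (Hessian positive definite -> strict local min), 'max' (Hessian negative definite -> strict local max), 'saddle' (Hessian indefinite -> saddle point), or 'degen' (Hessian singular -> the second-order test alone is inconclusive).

Compute the Hessian H = grad^2 f:
  H = [[9, 3], [3, 1]]
Verify stationarity: grad f(x*) = H x* + g = (0, 0).
Eigenvalues of H: 0, 10.
H has a zero eigenvalue (singular; positive semidefinite but not definite), so H is neither positive definite, negative definite, nor indefinite. The second-order test alone is inconclusive -> degen.
(Indeed, f is constant along the null direction of H through x*, so x* is not a strict local extremum.)

degen


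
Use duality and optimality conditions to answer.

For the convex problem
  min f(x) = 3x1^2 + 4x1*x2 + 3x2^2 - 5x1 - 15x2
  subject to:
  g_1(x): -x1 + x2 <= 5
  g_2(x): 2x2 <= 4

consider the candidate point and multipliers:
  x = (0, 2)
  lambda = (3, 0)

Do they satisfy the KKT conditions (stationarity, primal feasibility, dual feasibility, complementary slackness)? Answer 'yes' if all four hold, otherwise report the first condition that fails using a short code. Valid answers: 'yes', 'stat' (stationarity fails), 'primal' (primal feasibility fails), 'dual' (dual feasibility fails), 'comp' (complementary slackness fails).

Gradient of f: grad f(x) = Q x + c = (3, -3)
Constraint values g_i(x) = a_i^T x - b_i:
  g_1((0, 2)) = -3
  g_2((0, 2)) = 0
Stationarity residual: grad f(x) + sum_i lambda_i a_i = (0, 0)
  -> stationarity OK
Primal feasibility (all g_i <= 0): OK
Dual feasibility (all lambda_i >= 0): OK
Complementary slackness (lambda_i * g_i(x) = 0 for all i): FAILS

Verdict: the first failing condition is complementary_slackness -> comp.

comp


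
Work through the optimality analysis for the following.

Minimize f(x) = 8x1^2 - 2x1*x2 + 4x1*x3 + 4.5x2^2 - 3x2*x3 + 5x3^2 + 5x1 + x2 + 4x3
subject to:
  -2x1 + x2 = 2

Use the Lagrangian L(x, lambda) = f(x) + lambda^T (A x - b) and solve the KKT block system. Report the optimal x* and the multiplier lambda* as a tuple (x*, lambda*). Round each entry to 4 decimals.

Form the Lagrangian:
  L(x, lambda) = (1/2) x^T Q x + c^T x + lambda^T (A x - b)
Stationarity (grad_x L = 0): Q x + c + A^T lambda = 0.
Primal feasibility: A x = b.

This gives the KKT block system:
  [ Q   A^T ] [ x     ]   [-c ]
  [ A    0  ] [ lambda ] = [ b ]

Solving the linear system:
  x*      = (-0.8853, 0.2294, 0.0229)
  lambda* = (-4.7661)
  f(x*)   = 2.7133

x* = (-0.8853, 0.2294, 0.0229), lambda* = (-4.7661)


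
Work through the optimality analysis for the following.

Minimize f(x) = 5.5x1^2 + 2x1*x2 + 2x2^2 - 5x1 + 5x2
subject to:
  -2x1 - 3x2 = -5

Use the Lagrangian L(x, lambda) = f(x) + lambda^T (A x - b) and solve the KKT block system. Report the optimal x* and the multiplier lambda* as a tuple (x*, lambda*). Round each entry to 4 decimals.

Form the Lagrangian:
  L(x, lambda) = (1/2) x^T Q x + c^T x + lambda^T (A x - b)
Stationarity (grad_x L = 0): Q x + c + A^T lambda = 0.
Primal feasibility: A x = b.

This gives the KKT block system:
  [ Q   A^T ] [ x     ]   [-c ]
  [ A    0  ] [ lambda ] = [ b ]

Solving the linear system:
  x*      = (0.9341, 1.044)
  lambda* = (3.6813)
  f(x*)   = 9.478

x* = (0.9341, 1.044), lambda* = (3.6813)


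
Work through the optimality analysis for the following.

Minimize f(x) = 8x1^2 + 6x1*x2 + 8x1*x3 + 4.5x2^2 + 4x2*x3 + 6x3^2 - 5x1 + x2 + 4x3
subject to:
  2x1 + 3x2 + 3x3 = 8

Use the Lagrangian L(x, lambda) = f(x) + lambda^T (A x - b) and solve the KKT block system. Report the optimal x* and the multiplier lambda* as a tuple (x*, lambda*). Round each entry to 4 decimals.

Form the Lagrangian:
  L(x, lambda) = (1/2) x^T Q x + c^T x + lambda^T (A x - b)
Stationarity (grad_x L = 0): Q x + c + A^T lambda = 0.
Primal feasibility: A x = b.

This gives the KKT block system:
  [ Q   A^T ] [ x     ]   [-c ]
  [ A    0  ] [ lambda ] = [ b ]

Solving the linear system:
  x*      = (0.1455, 1.8345, 0.7352)
  lambda* = (-7.108)
  f(x*)   = 30.456

x* = (0.1455, 1.8345, 0.7352), lambda* = (-7.108)


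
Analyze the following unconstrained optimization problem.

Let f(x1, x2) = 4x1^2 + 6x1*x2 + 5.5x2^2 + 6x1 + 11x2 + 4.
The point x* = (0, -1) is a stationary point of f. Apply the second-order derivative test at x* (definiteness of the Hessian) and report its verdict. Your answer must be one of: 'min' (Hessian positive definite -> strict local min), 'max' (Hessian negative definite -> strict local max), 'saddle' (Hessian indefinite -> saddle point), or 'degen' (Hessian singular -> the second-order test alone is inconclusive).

Compute the Hessian H = grad^2 f:
  H = [[8, 6], [6, 11]]
Verify stationarity: grad f(x*) = H x* + g = (0, 0).
Eigenvalues of H: 3.3153, 15.6847.
Both eigenvalues > 0, so H is positive definite -> x* is a strict local min.

min


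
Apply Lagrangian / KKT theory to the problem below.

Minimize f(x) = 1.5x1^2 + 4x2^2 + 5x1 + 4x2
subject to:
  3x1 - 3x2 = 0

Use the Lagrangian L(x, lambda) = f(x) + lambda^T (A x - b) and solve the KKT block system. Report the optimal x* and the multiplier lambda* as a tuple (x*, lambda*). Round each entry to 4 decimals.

Form the Lagrangian:
  L(x, lambda) = (1/2) x^T Q x + c^T x + lambda^T (A x - b)
Stationarity (grad_x L = 0): Q x + c + A^T lambda = 0.
Primal feasibility: A x = b.

This gives the KKT block system:
  [ Q   A^T ] [ x     ]   [-c ]
  [ A    0  ] [ lambda ] = [ b ]

Solving the linear system:
  x*      = (-0.8182, -0.8182)
  lambda* = (-0.8485)
  f(x*)   = -3.6818

x* = (-0.8182, -0.8182), lambda* = (-0.8485)


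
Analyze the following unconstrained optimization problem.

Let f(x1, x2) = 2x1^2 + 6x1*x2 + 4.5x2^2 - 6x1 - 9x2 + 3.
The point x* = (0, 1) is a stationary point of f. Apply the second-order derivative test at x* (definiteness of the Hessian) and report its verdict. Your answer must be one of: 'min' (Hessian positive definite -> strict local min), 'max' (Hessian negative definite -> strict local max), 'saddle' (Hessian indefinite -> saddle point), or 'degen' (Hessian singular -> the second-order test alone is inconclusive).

Compute the Hessian H = grad^2 f:
  H = [[4, 6], [6, 9]]
Verify stationarity: grad f(x*) = H x* + g = (0, 0).
Eigenvalues of H: 0, 13.
H has a zero eigenvalue (singular; positive semidefinite but not definite), so H is neither positive definite, negative definite, nor indefinite. The second-order test alone is inconclusive -> degen.
(Indeed, f is constant along the null direction of H through x*, so x* is not a strict local extremum.)

degen


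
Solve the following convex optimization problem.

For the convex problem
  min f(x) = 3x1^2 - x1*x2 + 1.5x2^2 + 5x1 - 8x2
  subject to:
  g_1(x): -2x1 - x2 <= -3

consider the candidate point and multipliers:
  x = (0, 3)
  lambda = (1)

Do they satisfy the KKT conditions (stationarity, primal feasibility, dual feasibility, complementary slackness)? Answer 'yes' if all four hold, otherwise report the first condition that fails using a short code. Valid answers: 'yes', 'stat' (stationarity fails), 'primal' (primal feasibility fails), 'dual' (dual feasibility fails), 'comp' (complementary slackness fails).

Gradient of f: grad f(x) = Q x + c = (2, 1)
Constraint values g_i(x) = a_i^T x - b_i:
  g_1((0, 3)) = 0
Stationarity residual: grad f(x) + sum_i lambda_i a_i = (0, 0)
  -> stationarity OK
Primal feasibility (all g_i <= 0): OK
Dual feasibility (all lambda_i >= 0): OK
Complementary slackness (lambda_i * g_i(x) = 0 for all i): OK

Verdict: yes, KKT holds.

yes


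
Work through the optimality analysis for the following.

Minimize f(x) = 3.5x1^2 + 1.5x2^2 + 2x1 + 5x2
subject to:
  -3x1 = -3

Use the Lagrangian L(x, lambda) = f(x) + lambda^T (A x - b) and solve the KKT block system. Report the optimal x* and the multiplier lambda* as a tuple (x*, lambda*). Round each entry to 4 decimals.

Form the Lagrangian:
  L(x, lambda) = (1/2) x^T Q x + c^T x + lambda^T (A x - b)
Stationarity (grad_x L = 0): Q x + c + A^T lambda = 0.
Primal feasibility: A x = b.

This gives the KKT block system:
  [ Q   A^T ] [ x     ]   [-c ]
  [ A    0  ] [ lambda ] = [ b ]

Solving the linear system:
  x*      = (1, -1.6667)
  lambda* = (3)
  f(x*)   = 1.3333

x* = (1, -1.6667), lambda* = (3)


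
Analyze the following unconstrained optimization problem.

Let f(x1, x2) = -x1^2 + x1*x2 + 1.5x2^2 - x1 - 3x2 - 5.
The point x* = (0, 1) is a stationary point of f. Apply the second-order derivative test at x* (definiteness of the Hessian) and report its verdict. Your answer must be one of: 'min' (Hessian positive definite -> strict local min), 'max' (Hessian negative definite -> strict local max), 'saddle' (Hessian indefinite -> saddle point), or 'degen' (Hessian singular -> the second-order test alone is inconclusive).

Compute the Hessian H = grad^2 f:
  H = [[-2, 1], [1, 3]]
Verify stationarity: grad f(x*) = H x* + g = (0, 0).
Eigenvalues of H: -2.1926, 3.1926.
Eigenvalues have mixed signs, so H is indefinite -> x* is a saddle point.

saddle


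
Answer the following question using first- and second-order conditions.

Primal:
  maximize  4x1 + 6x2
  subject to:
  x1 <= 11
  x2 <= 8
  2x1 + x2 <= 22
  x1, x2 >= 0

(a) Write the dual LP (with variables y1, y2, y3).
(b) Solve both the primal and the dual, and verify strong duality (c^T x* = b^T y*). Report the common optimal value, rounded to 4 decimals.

The standard primal-dual pair for 'max c^T x s.t. A x <= b, x >= 0' is:
  Dual:  min b^T y  s.t.  A^T y >= c,  y >= 0.

So the dual LP is:
  minimize  11y1 + 8y2 + 22y3
  subject to:
    y1 + 2y3 >= 4
    y2 + y3 >= 6
    y1, y2, y3 >= 0

Solving the primal: x* = (7, 8).
  primal value c^T x* = 76.
Solving the dual: y* = (0, 4, 2).
  dual value b^T y* = 76.
Strong duality: c^T x* = b^T y*. Confirmed.

76


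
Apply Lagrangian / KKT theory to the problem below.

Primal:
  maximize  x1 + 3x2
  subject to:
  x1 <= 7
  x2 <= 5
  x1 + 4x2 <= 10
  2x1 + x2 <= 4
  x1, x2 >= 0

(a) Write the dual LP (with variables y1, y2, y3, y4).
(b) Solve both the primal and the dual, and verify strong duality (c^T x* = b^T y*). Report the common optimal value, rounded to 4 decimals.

The standard primal-dual pair for 'max c^T x s.t. A x <= b, x >= 0' is:
  Dual:  min b^T y  s.t.  A^T y >= c,  y >= 0.

So the dual LP is:
  minimize  7y1 + 5y2 + 10y3 + 4y4
  subject to:
    y1 + y3 + 2y4 >= 1
    y2 + 4y3 + y4 >= 3
    y1, y2, y3, y4 >= 0

Solving the primal: x* = (0.8571, 2.2857).
  primal value c^T x* = 7.7143.
Solving the dual: y* = (0, 0, 0.7143, 0.1429).
  dual value b^T y* = 7.7143.
Strong duality: c^T x* = b^T y*. Confirmed.

7.7143


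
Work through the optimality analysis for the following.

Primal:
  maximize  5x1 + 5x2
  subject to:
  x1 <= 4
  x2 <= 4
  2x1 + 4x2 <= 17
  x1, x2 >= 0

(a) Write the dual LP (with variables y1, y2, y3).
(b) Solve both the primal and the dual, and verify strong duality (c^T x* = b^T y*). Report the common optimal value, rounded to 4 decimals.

The standard primal-dual pair for 'max c^T x s.t. A x <= b, x >= 0' is:
  Dual:  min b^T y  s.t.  A^T y >= c,  y >= 0.

So the dual LP is:
  minimize  4y1 + 4y2 + 17y3
  subject to:
    y1 + 2y3 >= 5
    y2 + 4y3 >= 5
    y1, y2, y3 >= 0

Solving the primal: x* = (4, 2.25).
  primal value c^T x* = 31.25.
Solving the dual: y* = (2.5, 0, 1.25).
  dual value b^T y* = 31.25.
Strong duality: c^T x* = b^T y*. Confirmed.

31.25


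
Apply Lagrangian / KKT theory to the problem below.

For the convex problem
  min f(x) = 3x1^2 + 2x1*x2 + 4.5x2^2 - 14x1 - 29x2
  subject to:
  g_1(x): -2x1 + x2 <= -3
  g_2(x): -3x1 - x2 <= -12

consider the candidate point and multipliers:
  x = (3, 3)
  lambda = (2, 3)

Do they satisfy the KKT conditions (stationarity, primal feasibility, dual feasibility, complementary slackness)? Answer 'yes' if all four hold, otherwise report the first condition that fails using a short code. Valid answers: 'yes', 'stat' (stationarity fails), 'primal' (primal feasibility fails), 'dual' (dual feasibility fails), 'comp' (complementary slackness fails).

Gradient of f: grad f(x) = Q x + c = (10, 4)
Constraint values g_i(x) = a_i^T x - b_i:
  g_1((3, 3)) = 0
  g_2((3, 3)) = 0
Stationarity residual: grad f(x) + sum_i lambda_i a_i = (-3, 3)
  -> stationarity FAILS
Primal feasibility (all g_i <= 0): OK
Dual feasibility (all lambda_i >= 0): OK
Complementary slackness (lambda_i * g_i(x) = 0 for all i): OK

Verdict: the first failing condition is stationarity -> stat.

stat


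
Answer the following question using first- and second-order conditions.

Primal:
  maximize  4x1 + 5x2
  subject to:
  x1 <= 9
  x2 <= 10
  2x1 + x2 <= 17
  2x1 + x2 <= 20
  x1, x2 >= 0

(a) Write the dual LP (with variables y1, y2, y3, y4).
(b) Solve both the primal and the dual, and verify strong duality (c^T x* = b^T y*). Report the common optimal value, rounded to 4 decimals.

The standard primal-dual pair for 'max c^T x s.t. A x <= b, x >= 0' is:
  Dual:  min b^T y  s.t.  A^T y >= c,  y >= 0.

So the dual LP is:
  minimize  9y1 + 10y2 + 17y3 + 20y4
  subject to:
    y1 + 2y3 + 2y4 >= 4
    y2 + y3 + y4 >= 5
    y1, y2, y3, y4 >= 0

Solving the primal: x* = (3.5, 10).
  primal value c^T x* = 64.
Solving the dual: y* = (0, 3, 2, 0).
  dual value b^T y* = 64.
Strong duality: c^T x* = b^T y*. Confirmed.

64


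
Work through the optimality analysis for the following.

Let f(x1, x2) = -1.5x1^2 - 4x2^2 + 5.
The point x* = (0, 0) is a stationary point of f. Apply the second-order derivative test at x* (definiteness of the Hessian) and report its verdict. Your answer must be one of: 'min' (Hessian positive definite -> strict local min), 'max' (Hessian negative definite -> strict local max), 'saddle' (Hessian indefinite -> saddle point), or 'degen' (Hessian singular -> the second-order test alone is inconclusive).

Compute the Hessian H = grad^2 f:
  H = [[-3, 0], [0, -8]]
Verify stationarity: grad f(x*) = H x* + g = (0, 0).
Eigenvalues of H: -8, -3.
Both eigenvalues < 0, so H is negative definite -> x* is a strict local max.

max


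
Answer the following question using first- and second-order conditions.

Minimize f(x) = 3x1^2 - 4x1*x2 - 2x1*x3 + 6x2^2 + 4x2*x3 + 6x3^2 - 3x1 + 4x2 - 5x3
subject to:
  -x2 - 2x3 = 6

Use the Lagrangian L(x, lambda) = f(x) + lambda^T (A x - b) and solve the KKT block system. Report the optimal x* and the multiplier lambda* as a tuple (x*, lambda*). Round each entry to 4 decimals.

Form the Lagrangian:
  L(x, lambda) = (1/2) x^T Q x + c^T x + lambda^T (A x - b)
Stationarity (grad_x L = 0): Q x + c + A^T lambda = 0.
Primal feasibility: A x = b.

This gives the KKT block system:
  [ Q   A^T ] [ x     ]   [-c ]
  [ A    0  ] [ lambda ] = [ b ]

Solving the linear system:
  x*      = (-1.2368, -1.4737, -2.2632)
  lambda* = (-17.7895)
  f(x*)   = 57.9342

x* = (-1.2368, -1.4737, -2.2632), lambda* = (-17.7895)


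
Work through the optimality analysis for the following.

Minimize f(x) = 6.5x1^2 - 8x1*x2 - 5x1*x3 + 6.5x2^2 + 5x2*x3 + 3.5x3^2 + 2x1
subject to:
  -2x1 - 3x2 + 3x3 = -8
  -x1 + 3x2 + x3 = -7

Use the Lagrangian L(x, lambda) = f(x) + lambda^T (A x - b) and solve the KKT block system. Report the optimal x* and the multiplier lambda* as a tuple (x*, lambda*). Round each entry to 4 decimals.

Form the Lagrangian:
  L(x, lambda) = (1/2) x^T Q x + c^T x + lambda^T (A x - b)
Stationarity (grad_x L = 0): Q x + c + A^T lambda = 0.
Primal feasibility: A x = b.

This gives the KKT block system:
  [ Q   A^T ] [ x     ]   [-c ]
  [ A    0  ] [ lambda ] = [ b ]

Solving the linear system:
  x*      = (-0.3323, -1.111, -3.9992)
  lambda* = (5.3236, 15.9173)
  f(x*)   = 76.6728

x* = (-0.3323, -1.111, -3.9992), lambda* = (5.3236, 15.9173)


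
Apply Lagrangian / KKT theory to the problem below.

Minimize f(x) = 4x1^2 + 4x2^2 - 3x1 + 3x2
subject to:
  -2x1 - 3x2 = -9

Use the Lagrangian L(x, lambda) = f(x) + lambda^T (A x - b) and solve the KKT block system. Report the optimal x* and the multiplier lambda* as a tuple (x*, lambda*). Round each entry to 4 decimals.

Form the Lagrangian:
  L(x, lambda) = (1/2) x^T Q x + c^T x + lambda^T (A x - b)
Stationarity (grad_x L = 0): Q x + c + A^T lambda = 0.
Primal feasibility: A x = b.

This gives the KKT block system:
  [ Q   A^T ] [ x     ]   [-c ]
  [ A    0  ] [ lambda ] = [ b ]

Solving the linear system:
  x*      = (1.8173, 1.7885)
  lambda* = (5.7692)
  f(x*)   = 25.9183

x* = (1.8173, 1.7885), lambda* = (5.7692)


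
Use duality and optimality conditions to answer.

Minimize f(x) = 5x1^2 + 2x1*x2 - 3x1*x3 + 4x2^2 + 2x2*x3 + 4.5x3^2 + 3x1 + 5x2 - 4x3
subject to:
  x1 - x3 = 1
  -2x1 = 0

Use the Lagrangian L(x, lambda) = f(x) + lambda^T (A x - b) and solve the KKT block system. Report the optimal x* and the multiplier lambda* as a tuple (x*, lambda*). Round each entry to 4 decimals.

Form the Lagrangian:
  L(x, lambda) = (1/2) x^T Q x + c^T x + lambda^T (A x - b)
Stationarity (grad_x L = 0): Q x + c + A^T lambda = 0.
Primal feasibility: A x = b.

This gives the KKT block system:
  [ Q   A^T ] [ x     ]   [-c ]
  [ A    0  ] [ lambda ] = [ b ]

Solving the linear system:
  x*      = (0, -0.375, -1)
  lambda* = (-13.75, -4.25)
  f(x*)   = 7.9375

x* = (0, -0.375, -1), lambda* = (-13.75, -4.25)


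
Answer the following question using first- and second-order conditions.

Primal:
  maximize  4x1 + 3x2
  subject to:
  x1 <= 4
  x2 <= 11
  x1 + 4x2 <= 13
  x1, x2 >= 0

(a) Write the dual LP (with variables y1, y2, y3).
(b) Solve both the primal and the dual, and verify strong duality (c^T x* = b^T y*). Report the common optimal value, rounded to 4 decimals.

The standard primal-dual pair for 'max c^T x s.t. A x <= b, x >= 0' is:
  Dual:  min b^T y  s.t.  A^T y >= c,  y >= 0.

So the dual LP is:
  minimize  4y1 + 11y2 + 13y3
  subject to:
    y1 + y3 >= 4
    y2 + 4y3 >= 3
    y1, y2, y3 >= 0

Solving the primal: x* = (4, 2.25).
  primal value c^T x* = 22.75.
Solving the dual: y* = (3.25, 0, 0.75).
  dual value b^T y* = 22.75.
Strong duality: c^T x* = b^T y*. Confirmed.

22.75


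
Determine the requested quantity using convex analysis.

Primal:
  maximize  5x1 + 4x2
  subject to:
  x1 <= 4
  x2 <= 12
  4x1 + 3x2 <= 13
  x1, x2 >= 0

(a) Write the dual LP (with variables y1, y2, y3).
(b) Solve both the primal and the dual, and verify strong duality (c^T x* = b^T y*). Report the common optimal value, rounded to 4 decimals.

The standard primal-dual pair for 'max c^T x s.t. A x <= b, x >= 0' is:
  Dual:  min b^T y  s.t.  A^T y >= c,  y >= 0.

So the dual LP is:
  minimize  4y1 + 12y2 + 13y3
  subject to:
    y1 + 4y3 >= 5
    y2 + 3y3 >= 4
    y1, y2, y3 >= 0

Solving the primal: x* = (0, 4.3333).
  primal value c^T x* = 17.3333.
Solving the dual: y* = (0, 0, 1.3333).
  dual value b^T y* = 17.3333.
Strong duality: c^T x* = b^T y*. Confirmed.

17.3333


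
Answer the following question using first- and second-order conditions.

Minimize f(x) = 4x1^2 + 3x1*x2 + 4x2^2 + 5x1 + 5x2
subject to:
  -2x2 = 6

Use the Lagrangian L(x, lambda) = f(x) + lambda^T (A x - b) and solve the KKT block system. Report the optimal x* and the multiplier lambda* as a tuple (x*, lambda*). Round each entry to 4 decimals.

Form the Lagrangian:
  L(x, lambda) = (1/2) x^T Q x + c^T x + lambda^T (A x - b)
Stationarity (grad_x L = 0): Q x + c + A^T lambda = 0.
Primal feasibility: A x = b.

This gives the KKT block system:
  [ Q   A^T ] [ x     ]   [-c ]
  [ A    0  ] [ lambda ] = [ b ]

Solving the linear system:
  x*      = (0.5, -3)
  lambda* = (-8.75)
  f(x*)   = 20

x* = (0.5, -3), lambda* = (-8.75)


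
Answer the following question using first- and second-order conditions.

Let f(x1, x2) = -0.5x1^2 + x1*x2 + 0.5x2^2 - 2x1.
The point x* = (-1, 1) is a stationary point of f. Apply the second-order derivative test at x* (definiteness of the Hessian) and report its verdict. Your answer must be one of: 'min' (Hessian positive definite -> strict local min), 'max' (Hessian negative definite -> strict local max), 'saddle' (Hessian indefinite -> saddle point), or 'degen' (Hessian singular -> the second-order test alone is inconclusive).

Compute the Hessian H = grad^2 f:
  H = [[-1, 1], [1, 1]]
Verify stationarity: grad f(x*) = H x* + g = (0, 0).
Eigenvalues of H: -1.4142, 1.4142.
Eigenvalues have mixed signs, so H is indefinite -> x* is a saddle point.

saddle


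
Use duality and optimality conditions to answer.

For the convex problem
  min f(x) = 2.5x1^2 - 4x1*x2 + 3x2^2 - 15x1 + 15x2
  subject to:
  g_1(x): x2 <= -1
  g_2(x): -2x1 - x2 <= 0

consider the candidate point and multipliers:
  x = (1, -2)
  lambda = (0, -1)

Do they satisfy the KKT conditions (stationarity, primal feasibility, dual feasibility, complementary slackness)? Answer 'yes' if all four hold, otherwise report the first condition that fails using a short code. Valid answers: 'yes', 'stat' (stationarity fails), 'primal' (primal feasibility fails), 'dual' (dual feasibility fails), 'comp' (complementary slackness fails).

Gradient of f: grad f(x) = Q x + c = (-2, -1)
Constraint values g_i(x) = a_i^T x - b_i:
  g_1((1, -2)) = -1
  g_2((1, -2)) = 0
Stationarity residual: grad f(x) + sum_i lambda_i a_i = (0, 0)
  -> stationarity OK
Primal feasibility (all g_i <= 0): OK
Dual feasibility (all lambda_i >= 0): FAILS
Complementary slackness (lambda_i * g_i(x) = 0 for all i): OK

Verdict: the first failing condition is dual_feasibility -> dual.

dual


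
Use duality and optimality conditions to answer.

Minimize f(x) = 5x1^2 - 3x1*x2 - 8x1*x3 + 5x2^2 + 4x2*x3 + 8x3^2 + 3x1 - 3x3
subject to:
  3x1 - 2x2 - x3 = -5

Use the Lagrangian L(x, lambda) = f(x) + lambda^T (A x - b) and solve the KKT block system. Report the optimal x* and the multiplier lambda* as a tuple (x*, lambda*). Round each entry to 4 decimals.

Form the Lagrangian:
  L(x, lambda) = (1/2) x^T Q x + c^T x + lambda^T (A x - b)
Stationarity (grad_x L = 0): Q x + c + A^T lambda = 0.
Primal feasibility: A x = b.

This gives the KKT block system:
  [ Q   A^T ] [ x     ]   [-c ]
  [ A    0  ] [ lambda ] = [ b ]

Solving the linear system:
  x*      = (-1.57, 0.3884, -0.4869)
  lambda* = (3.3234)
  f(x*)   = 6.6838

x* = (-1.57, 0.3884, -0.4869), lambda* = (3.3234)


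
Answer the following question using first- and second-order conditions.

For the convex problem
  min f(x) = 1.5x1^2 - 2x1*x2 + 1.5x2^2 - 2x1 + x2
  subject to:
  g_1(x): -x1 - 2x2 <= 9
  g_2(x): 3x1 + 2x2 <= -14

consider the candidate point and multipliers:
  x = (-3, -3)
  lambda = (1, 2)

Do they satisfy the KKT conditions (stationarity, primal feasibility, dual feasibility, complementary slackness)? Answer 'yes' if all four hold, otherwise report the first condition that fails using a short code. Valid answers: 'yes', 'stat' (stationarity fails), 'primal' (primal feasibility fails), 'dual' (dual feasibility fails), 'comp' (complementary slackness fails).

Gradient of f: grad f(x) = Q x + c = (-5, -2)
Constraint values g_i(x) = a_i^T x - b_i:
  g_1((-3, -3)) = 0
  g_2((-3, -3)) = -1
Stationarity residual: grad f(x) + sum_i lambda_i a_i = (0, 0)
  -> stationarity OK
Primal feasibility (all g_i <= 0): OK
Dual feasibility (all lambda_i >= 0): OK
Complementary slackness (lambda_i * g_i(x) = 0 for all i): FAILS

Verdict: the first failing condition is complementary_slackness -> comp.

comp


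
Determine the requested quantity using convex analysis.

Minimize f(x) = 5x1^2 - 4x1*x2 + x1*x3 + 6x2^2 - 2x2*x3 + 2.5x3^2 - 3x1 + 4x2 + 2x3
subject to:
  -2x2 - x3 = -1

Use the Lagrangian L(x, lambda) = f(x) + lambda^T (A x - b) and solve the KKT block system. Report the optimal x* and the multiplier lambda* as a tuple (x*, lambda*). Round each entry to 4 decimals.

Form the Lagrangian:
  L(x, lambda) = (1/2) x^T Q x + c^T x + lambda^T (A x - b)
Stationarity (grad_x L = 0): Q x + c + A^T lambda = 0.
Primal feasibility: A x = b.

This gives the KKT block system:
  [ Q   A^T ] [ x     ]   [-c ]
  [ A    0  ] [ lambda ] = [ b ]

Solving the linear system:
  x*      = (0.4176, 0.3626, 0.2747)
  lambda* = (3.0659)
  f(x*)   = 1.9066

x* = (0.4176, 0.3626, 0.2747), lambda* = (3.0659)


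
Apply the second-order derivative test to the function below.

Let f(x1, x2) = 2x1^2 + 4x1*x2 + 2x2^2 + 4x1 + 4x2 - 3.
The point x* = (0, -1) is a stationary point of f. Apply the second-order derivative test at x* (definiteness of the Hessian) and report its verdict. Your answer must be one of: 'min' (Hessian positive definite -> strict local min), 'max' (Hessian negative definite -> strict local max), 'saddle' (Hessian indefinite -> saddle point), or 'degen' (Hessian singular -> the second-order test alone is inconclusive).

Compute the Hessian H = grad^2 f:
  H = [[4, 4], [4, 4]]
Verify stationarity: grad f(x*) = H x* + g = (0, 0).
Eigenvalues of H: 0, 8.
H has a zero eigenvalue (singular; positive semidefinite but not definite), so H is neither positive definite, negative definite, nor indefinite. The second-order test alone is inconclusive -> degen.
(Indeed, f is constant along the null direction of H through x*, so x* is not a strict local extremum.)

degen


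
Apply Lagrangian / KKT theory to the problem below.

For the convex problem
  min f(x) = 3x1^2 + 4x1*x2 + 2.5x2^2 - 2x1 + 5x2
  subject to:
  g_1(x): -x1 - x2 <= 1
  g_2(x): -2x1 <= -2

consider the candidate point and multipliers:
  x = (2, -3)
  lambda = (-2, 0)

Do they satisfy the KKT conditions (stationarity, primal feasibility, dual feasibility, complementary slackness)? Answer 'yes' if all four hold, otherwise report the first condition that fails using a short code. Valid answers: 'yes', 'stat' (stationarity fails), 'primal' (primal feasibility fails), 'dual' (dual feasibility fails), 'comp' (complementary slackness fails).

Gradient of f: grad f(x) = Q x + c = (-2, -2)
Constraint values g_i(x) = a_i^T x - b_i:
  g_1((2, -3)) = 0
  g_2((2, -3)) = -2
Stationarity residual: grad f(x) + sum_i lambda_i a_i = (0, 0)
  -> stationarity OK
Primal feasibility (all g_i <= 0): OK
Dual feasibility (all lambda_i >= 0): FAILS
Complementary slackness (lambda_i * g_i(x) = 0 for all i): OK

Verdict: the first failing condition is dual_feasibility -> dual.

dual


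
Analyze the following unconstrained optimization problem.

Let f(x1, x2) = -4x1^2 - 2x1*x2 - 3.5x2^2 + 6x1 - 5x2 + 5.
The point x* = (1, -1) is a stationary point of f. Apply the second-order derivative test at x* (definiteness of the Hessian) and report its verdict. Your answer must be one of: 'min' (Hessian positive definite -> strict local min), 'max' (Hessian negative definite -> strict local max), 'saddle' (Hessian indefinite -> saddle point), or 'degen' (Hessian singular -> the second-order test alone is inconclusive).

Compute the Hessian H = grad^2 f:
  H = [[-8, -2], [-2, -7]]
Verify stationarity: grad f(x*) = H x* + g = (0, 0).
Eigenvalues of H: -9.5616, -5.4384.
Both eigenvalues < 0, so H is negative definite -> x* is a strict local max.

max


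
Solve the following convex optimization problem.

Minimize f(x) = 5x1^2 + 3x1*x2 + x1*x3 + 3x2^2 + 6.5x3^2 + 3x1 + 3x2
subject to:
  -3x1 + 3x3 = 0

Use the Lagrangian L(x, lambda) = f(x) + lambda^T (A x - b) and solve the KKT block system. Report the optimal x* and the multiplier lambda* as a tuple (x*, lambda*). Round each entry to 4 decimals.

Form the Lagrangian:
  L(x, lambda) = (1/2) x^T Q x + c^T x + lambda^T (A x - b)
Stationarity (grad_x L = 0): Q x + c + A^T lambda = 0.
Primal feasibility: A x = b.

This gives the KKT block system:
  [ Q   A^T ] [ x     ]   [-c ]
  [ A    0  ] [ lambda ] = [ b ]

Solving the linear system:
  x*      = (-0.0638, -0.4681, -0.0638)
  lambda* = (0.2979)
  f(x*)   = -0.7979

x* = (-0.0638, -0.4681, -0.0638), lambda* = (0.2979)


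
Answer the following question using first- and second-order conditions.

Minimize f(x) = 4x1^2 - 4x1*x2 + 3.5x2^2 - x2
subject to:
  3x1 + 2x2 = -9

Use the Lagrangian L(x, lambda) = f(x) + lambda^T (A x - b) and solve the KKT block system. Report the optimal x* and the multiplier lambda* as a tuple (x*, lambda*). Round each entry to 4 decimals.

Form the Lagrangian:
  L(x, lambda) = (1/2) x^T Q x + c^T x + lambda^T (A x - b)
Stationarity (grad_x L = 0): Q x + c + A^T lambda = 0.
Primal feasibility: A x = b.

This gives the KKT block system:
  [ Q   A^T ] [ x     ]   [-c ]
  [ A    0  ] [ lambda ] = [ b ]

Solving the linear system:
  x*      = (-1.8671, -1.6993)
  lambda* = (2.7133)
  f(x*)   = 13.0594

x* = (-1.8671, -1.6993), lambda* = (2.7133)


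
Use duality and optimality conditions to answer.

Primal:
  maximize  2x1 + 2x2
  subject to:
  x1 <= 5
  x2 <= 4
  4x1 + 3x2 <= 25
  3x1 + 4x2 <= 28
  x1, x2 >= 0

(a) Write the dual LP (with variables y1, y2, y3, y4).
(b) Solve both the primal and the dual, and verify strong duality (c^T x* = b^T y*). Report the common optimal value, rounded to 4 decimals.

The standard primal-dual pair for 'max c^T x s.t. A x <= b, x >= 0' is:
  Dual:  min b^T y  s.t.  A^T y >= c,  y >= 0.

So the dual LP is:
  minimize  5y1 + 4y2 + 25y3 + 28y4
  subject to:
    y1 + 4y3 + 3y4 >= 2
    y2 + 3y3 + 4y4 >= 2
    y1, y2, y3, y4 >= 0

Solving the primal: x* = (3.25, 4).
  primal value c^T x* = 14.5.
Solving the dual: y* = (0, 0.5, 0.5, 0).
  dual value b^T y* = 14.5.
Strong duality: c^T x* = b^T y*. Confirmed.

14.5


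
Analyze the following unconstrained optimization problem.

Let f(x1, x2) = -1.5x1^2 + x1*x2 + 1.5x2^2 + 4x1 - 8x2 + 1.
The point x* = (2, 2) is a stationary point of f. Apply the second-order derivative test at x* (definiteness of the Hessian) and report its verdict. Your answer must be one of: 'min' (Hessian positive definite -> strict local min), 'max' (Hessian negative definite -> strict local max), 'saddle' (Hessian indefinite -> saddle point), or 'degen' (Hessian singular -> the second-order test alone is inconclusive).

Compute the Hessian H = grad^2 f:
  H = [[-3, 1], [1, 3]]
Verify stationarity: grad f(x*) = H x* + g = (0, 0).
Eigenvalues of H: -3.1623, 3.1623.
Eigenvalues have mixed signs, so H is indefinite -> x* is a saddle point.

saddle


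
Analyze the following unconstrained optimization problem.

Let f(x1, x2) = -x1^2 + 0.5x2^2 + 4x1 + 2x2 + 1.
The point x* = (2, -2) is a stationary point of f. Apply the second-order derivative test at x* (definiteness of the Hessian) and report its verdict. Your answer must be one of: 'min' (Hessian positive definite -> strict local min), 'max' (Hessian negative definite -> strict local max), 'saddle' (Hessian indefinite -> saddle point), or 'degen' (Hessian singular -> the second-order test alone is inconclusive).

Compute the Hessian H = grad^2 f:
  H = [[-2, 0], [0, 1]]
Verify stationarity: grad f(x*) = H x* + g = (0, 0).
Eigenvalues of H: -2, 1.
Eigenvalues have mixed signs, so H is indefinite -> x* is a saddle point.

saddle


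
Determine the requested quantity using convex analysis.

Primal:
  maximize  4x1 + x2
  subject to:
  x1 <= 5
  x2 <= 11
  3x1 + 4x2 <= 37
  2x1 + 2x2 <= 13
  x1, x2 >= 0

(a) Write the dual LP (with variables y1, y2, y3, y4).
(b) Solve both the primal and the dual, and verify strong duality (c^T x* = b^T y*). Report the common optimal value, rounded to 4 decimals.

The standard primal-dual pair for 'max c^T x s.t. A x <= b, x >= 0' is:
  Dual:  min b^T y  s.t.  A^T y >= c,  y >= 0.

So the dual LP is:
  minimize  5y1 + 11y2 + 37y3 + 13y4
  subject to:
    y1 + 3y3 + 2y4 >= 4
    y2 + 4y3 + 2y4 >= 1
    y1, y2, y3, y4 >= 0

Solving the primal: x* = (5, 1.5).
  primal value c^T x* = 21.5.
Solving the dual: y* = (3, 0, 0, 0.5).
  dual value b^T y* = 21.5.
Strong duality: c^T x* = b^T y*. Confirmed.

21.5
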